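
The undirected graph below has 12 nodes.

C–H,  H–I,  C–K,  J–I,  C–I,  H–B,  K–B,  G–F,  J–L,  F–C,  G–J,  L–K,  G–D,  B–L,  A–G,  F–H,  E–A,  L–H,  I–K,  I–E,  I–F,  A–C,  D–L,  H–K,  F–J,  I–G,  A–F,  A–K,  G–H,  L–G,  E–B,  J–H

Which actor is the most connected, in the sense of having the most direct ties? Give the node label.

H

Degrees — A:5, B:4, C:5, D:2, E:3, F:6, G:7, H:8, I:7, J:5, K:6, L:6.
The maximum is 8, attained only by H.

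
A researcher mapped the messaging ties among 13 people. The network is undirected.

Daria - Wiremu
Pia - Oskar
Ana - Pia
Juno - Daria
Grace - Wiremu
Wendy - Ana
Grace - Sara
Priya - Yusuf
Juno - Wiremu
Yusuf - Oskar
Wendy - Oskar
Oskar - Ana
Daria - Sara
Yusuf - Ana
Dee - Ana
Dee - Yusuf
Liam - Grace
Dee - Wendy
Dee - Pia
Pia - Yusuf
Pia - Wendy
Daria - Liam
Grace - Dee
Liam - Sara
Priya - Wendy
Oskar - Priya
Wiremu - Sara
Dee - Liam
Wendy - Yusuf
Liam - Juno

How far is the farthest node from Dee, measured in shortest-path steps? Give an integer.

2

Distances from Dee: Ana:1, Daria:2, Grace:1, Juno:2, Liam:1, Oskar:2, Pia:1, Priya:2, Sara:2, Wendy:1, Wiremu:2, Yusuf:1.
The largest is 2 (to Oskar, Priya, Daria, Sara, Juno, and Wiremu), so the eccentricity of Dee is 2.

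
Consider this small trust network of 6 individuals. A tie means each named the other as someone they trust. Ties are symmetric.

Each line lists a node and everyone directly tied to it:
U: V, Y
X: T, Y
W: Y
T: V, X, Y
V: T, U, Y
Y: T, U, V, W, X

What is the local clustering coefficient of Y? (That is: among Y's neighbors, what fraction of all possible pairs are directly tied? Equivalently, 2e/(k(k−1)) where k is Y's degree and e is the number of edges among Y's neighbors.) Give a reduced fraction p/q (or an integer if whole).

Y's neighbors: T, U, V, W, and X (k = 5).
Possible neighbor pairs: C(5,2) = 10. Edges among them: T–V, T–X, U–V → e = 3.
Clustering(Y) = 3/10.

3/10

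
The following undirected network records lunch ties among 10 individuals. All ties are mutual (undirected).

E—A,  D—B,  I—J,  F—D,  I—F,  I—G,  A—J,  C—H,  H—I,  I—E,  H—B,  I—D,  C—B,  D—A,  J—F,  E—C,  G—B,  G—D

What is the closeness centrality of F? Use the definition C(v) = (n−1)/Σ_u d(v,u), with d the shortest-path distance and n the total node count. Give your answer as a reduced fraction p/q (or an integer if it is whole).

Distances from F: A:2, B:2, C:3, D:1, E:2, G:2, H:2, I:1, J:1. Sum = 16.
n = 10, so closeness = 9/16.

9/16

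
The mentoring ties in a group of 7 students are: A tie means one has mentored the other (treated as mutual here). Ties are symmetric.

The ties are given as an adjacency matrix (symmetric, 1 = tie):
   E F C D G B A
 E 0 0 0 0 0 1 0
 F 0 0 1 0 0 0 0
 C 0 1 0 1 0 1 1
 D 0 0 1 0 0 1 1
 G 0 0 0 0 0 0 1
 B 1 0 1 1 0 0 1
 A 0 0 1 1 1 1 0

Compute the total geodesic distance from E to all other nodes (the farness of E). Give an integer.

Distances from E: A:2, B:1, C:2, D:2, F:3, G:3.
Sum = 2 + 1 + 2 + 2 + 3 + 3 = 13.

13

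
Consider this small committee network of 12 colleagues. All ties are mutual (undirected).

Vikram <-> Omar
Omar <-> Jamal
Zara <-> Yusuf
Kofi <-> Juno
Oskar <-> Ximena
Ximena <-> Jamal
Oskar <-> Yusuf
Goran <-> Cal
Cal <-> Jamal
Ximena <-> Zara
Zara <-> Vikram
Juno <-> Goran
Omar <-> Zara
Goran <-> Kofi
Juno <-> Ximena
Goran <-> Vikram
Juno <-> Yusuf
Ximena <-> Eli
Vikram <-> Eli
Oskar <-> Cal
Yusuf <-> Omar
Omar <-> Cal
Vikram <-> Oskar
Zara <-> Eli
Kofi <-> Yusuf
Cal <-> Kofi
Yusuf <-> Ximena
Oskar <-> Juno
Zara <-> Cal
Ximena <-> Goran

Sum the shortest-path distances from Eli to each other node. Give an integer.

Distances from Eli: Cal:2, Goran:2, Jamal:2, Juno:2, Kofi:3, Omar:2, Oskar:2, Vikram:1, Ximena:1, Yusuf:2, Zara:1.
Sum = 2 + 2 + 2 + 2 + 3 + 2 + 2 + 1 + 1 + 2 + 1 = 20.

20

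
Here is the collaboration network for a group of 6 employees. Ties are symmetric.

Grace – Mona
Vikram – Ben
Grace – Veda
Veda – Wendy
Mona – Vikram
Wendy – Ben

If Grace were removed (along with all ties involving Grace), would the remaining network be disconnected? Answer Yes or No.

Even without Grace, every remaining node can still reach every other (the residual graph is connected), so Grace is not a cut vertex.

No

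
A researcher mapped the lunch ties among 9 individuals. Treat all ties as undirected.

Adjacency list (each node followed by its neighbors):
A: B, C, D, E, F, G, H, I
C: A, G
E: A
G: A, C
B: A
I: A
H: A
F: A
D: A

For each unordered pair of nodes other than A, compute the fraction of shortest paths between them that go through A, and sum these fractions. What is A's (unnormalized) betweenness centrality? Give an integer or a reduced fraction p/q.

27

Pairs whose geodesics pass through A — I–D: 1; I–E: 1; I–F: 1; I–C: 1; I–G: 1; I–B: 1; I–H: 1; D–E: 1; D–F: 1; D–C: 1; D–G: 1; D–B: 1; D–H: 1; E–F: 1 … (+13 more pairs).
All other pairs contribute 0.
Summing the contributions gives betweenness(A) = 27.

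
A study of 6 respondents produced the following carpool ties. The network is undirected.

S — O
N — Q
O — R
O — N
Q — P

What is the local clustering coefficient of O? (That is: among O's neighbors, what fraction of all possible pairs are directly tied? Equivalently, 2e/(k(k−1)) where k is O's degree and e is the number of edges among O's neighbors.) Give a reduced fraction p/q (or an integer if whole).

0

O's neighbors: N, R, and S (k = 3).
Possible neighbor pairs: C(3,2) = 3. Edges among them: none → e = 0.
Clustering(O) = 0/3 = 0.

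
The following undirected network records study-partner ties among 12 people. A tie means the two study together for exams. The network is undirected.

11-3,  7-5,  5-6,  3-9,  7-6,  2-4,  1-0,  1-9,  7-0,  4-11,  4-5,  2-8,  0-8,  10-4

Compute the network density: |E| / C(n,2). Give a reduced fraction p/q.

7/33

There are 14 edges and 12 nodes, so the maximum possible is C(12,2) = 66.
Density = 14/66 = 7/33.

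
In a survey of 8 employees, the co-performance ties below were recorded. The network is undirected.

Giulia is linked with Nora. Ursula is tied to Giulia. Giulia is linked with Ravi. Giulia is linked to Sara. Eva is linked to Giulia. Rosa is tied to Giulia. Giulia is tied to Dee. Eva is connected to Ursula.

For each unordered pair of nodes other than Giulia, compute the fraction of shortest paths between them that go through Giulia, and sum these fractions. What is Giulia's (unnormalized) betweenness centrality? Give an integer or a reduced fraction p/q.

20

Pairs whose geodesics pass through Giulia — Eva–Rosa: 1; Eva–Nora: 1; Eva–Dee: 1; Eva–Sara: 1; Eva–Ravi: 1; Rosa–Nora: 1; Rosa–Ursula: 1; Rosa–Dee: 1; Rosa–Sara: 1; Rosa–Ravi: 1; Nora–Ursula: 1; Nora–Dee: 1; Nora–Sara: 1; Nora–Ravi: 1 … (+6 more pairs).
All other pairs contribute 0.
Summing the contributions gives betweenness(Giulia) = 20.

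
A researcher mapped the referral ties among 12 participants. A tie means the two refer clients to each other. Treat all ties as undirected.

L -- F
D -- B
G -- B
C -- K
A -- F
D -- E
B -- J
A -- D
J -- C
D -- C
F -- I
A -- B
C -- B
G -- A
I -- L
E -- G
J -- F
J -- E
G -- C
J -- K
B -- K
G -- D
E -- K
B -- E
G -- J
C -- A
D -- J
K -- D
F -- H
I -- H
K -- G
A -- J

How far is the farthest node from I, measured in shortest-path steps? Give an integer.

Distances from I: A:2, B:3, C:3, D:3, E:3, F:1, G:3, H:1, J:2, K:3, L:1.
The largest is 3 (to C, D, B, G, K, and E), so the eccentricity of I is 3.

3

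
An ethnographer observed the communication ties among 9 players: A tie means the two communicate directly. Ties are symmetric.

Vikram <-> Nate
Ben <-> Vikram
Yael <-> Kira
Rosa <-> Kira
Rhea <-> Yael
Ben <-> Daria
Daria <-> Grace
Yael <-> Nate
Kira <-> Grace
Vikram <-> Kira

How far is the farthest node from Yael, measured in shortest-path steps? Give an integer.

3

Distances from Yael: Ben:3, Daria:3, Grace:2, Kira:1, Nate:1, Rhea:1, Rosa:2, Vikram:2.
The largest is 3 (to Ben and Daria), so the eccentricity of Yael is 3.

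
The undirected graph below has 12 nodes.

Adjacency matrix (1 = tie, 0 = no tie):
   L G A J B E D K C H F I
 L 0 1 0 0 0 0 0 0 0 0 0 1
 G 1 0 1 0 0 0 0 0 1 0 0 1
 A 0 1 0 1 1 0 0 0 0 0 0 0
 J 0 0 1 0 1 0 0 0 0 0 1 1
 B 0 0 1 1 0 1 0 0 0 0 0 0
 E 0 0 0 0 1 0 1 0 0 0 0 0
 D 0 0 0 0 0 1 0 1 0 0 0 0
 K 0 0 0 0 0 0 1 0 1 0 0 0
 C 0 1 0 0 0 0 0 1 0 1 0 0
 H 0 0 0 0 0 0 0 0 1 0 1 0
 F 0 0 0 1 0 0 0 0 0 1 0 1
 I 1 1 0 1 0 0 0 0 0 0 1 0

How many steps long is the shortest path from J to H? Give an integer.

One shortest route is J – F – H, which uses 2 edges, and J and H are not directly tied, so nothing shorter exists. So d(J,H) = 2.

2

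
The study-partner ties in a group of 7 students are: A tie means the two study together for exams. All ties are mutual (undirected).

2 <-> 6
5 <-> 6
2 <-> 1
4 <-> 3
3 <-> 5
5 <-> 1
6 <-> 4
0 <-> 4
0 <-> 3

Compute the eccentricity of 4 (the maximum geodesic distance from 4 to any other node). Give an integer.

3

Distances from 4: 0:1, 1:3, 2:2, 3:1, 5:2, 6:1.
The largest is 3 (to 1), so the eccentricity of 4 is 3.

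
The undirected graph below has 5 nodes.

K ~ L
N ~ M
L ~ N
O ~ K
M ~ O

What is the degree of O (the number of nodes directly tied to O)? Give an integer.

2

O is directly tied to K and M. That is 2 neighbors, so the degree of O is 2.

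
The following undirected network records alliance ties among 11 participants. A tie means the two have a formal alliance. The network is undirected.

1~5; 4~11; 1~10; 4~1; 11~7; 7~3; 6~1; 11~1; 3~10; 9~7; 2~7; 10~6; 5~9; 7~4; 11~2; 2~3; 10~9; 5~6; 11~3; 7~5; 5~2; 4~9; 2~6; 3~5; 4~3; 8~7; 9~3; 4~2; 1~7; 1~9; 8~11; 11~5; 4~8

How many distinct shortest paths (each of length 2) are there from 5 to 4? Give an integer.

The shortest distance is 2. The length-2 paths are: 5–11–4; 5–9–4; 5–3–4; 5–2–4; 5–1–4; 5–7–4.
That gives 6 distinct shortest paths.

6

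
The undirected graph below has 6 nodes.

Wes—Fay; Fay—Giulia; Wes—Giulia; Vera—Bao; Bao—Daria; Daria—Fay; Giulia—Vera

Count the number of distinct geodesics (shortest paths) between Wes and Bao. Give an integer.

2

The shortest distance is 3. The length-3 paths are: Wes–Fay–Daria–Bao; Wes–Giulia–Vera–Bao.
That gives 2 distinct shortest paths.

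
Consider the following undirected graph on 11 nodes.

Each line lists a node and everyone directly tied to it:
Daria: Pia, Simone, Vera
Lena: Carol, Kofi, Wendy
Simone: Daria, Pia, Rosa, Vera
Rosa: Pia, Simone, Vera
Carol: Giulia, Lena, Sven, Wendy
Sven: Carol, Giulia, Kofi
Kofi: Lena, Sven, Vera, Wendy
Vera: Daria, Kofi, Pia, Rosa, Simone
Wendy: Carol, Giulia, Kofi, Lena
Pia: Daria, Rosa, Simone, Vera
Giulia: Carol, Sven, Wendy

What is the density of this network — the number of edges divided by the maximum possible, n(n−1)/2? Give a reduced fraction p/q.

There are 20 edges and 11 nodes, so the maximum possible is C(11,2) = 55.
Density = 20/55 = 4/11.

4/11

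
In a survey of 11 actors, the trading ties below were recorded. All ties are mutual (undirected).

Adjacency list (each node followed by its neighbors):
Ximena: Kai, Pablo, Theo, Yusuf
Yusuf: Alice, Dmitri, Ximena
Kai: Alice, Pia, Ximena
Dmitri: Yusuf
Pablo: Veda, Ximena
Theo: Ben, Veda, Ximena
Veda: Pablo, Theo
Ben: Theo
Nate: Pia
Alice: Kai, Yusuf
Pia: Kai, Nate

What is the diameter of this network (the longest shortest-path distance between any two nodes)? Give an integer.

5

Eccentricity of each node (its greatest distance to any other): Alice:4, Ben:5, Dmitri:5, Kai:3, Nate:5, Pablo:4, Pia:4, Theo:4, Veda:5, Ximena:3, Yusuf:4.
The maximum eccentricity is 5, realized for instance by the pair Dmitri–Nate via Dmitri – Yusuf – Alice – Kai – Pia – Nate. So the diameter is 5.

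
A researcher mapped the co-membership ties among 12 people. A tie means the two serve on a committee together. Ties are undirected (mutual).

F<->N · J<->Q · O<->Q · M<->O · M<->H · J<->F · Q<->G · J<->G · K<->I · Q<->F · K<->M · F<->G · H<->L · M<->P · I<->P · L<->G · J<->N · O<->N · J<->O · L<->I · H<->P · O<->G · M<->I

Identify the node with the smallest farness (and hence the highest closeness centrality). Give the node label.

Farness (sum of distances to all others) for each node — F:25, G:19, H:23, I:22, J:21, K:26, L:20, M:18, N:24, O:17, P:25, Q:22.
The smallest farness is 17, for O, so O has the highest closeness.

O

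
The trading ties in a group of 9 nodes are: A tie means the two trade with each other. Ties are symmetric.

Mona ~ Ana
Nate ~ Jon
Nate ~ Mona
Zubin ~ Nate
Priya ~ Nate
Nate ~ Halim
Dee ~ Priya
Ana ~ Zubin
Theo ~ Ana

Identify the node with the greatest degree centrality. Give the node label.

Degrees — Ana:3, Dee:1, Halim:1, Jon:1, Mona:2, Nate:5, Priya:2, Theo:1, Zubin:2.
The maximum is 5, attained only by Nate.

Nate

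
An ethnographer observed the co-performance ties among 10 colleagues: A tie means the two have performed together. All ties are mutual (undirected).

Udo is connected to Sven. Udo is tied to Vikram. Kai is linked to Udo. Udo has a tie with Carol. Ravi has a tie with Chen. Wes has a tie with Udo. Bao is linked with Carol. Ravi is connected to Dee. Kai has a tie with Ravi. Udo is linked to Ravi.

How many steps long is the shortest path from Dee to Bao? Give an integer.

One shortest route is Dee – Ravi – Udo – Carol – Bao, which uses 4 edges, and at distance 3 from Dee we only reach {Carol, Sven, Vikram, Wes}, which does not include Bao. So d(Dee,Bao) = 4.

4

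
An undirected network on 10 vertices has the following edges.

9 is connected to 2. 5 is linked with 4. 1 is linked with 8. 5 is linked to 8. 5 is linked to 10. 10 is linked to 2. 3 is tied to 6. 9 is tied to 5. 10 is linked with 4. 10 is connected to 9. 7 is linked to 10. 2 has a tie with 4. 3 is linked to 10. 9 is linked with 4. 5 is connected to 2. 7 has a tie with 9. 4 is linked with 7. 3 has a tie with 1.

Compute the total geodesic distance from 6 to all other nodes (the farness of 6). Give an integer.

Distances from 6: 1:2, 2:3, 3:1, 4:3, 5:3, 7:3, 8:3, 9:3, 10:2.
Sum = 2 + 3 + 1 + 3 + 3 + 3 + 3 + 3 + 2 = 23.

23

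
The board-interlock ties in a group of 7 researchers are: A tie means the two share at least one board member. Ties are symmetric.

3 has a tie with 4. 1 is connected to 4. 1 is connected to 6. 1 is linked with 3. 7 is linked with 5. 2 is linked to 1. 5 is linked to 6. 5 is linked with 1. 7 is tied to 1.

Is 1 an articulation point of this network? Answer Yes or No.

Removing 1 leaves {3 and 4} with no path to {2}, so the network splits into 3 components. 1 is a cut vertex.

Yes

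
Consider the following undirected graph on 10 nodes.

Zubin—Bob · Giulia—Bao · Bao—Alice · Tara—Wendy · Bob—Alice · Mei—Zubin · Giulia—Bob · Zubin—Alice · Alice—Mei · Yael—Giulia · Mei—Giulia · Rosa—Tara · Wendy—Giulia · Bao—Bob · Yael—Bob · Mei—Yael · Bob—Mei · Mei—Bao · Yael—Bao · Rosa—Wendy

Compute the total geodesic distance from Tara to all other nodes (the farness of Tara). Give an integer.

24

Distances from Tara: Alice:4, Bao:3, Bob:3, Giulia:2, Mei:3, Rosa:1, Wendy:1, Yael:3, Zubin:4.
Sum = 4 + 3 + 3 + 2 + 3 + 1 + 1 + 3 + 4 = 24.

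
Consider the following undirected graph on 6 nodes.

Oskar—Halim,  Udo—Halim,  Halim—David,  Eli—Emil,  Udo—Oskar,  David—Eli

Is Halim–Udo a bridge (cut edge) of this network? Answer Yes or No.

No

Even without that edge, Halim still reaches Udo via Halim – Oskar – Udo, so the network stays connected. Not a bridge.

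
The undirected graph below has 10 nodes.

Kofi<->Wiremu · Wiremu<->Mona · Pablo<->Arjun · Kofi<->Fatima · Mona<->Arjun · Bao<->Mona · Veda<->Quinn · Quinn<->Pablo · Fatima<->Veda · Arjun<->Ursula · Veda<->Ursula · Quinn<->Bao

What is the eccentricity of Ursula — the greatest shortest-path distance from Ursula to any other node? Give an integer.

Distances from Ursula: Arjun:1, Bao:3, Fatima:2, Kofi:3, Mona:2, Pablo:2, Quinn:2, Veda:1, Wiremu:3.
The largest is 3 (to Bao, Wiremu, and Kofi), so the eccentricity of Ursula is 3.

3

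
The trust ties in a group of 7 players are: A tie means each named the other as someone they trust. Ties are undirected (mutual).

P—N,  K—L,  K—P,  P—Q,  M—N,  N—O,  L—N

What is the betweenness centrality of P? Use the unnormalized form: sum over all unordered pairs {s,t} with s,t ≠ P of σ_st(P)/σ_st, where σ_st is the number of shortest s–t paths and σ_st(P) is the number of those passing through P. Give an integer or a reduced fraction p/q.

13/2

Pairs whose geodesics pass through P — N–Q: 1; N–K: 1/2; Q–M: 1; Q–L: 2/2; Q–K: 1; Q–O: 1; M–K: 1/2; K–O: 1/2.
All other pairs contribute 0.
Summing the contributions gives betweenness(P) = 13/2.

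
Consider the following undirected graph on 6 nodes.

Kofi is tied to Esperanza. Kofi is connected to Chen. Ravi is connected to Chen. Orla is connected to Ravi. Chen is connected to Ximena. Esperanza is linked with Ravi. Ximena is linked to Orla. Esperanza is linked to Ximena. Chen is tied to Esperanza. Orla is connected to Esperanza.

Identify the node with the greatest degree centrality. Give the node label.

Degrees — Chen:4, Esperanza:5, Kofi:2, Orla:3, Ravi:3, Ximena:3.
The maximum is 5, attained only by Esperanza.

Esperanza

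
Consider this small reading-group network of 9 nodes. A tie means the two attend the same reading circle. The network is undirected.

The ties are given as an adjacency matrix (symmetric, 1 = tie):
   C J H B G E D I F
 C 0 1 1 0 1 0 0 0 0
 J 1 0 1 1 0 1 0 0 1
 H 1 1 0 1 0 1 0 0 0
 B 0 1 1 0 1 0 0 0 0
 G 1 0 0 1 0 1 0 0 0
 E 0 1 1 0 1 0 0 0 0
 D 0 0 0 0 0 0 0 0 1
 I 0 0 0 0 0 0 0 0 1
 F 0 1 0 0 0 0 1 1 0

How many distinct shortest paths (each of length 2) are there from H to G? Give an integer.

3

The shortest distance is 2. The length-2 paths are: H–C–G; H–B–G; H–E–G.
That gives 3 distinct shortest paths.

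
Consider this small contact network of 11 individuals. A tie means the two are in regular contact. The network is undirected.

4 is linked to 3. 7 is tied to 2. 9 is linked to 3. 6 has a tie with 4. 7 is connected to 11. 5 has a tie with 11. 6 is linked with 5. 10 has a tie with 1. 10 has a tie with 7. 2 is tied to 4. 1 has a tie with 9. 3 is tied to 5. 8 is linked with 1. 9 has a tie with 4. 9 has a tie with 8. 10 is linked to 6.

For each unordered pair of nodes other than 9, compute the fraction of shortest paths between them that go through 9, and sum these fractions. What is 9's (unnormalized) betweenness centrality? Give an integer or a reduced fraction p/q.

25/3

Pairs whose geodesics pass through 9 — 10–3: 1/3; 1–3: 1; 1–5: 1/2; 1–2: 1/2; 1–4: 1; 8–3: 1; 8–5: 1; 8–11: 1/2; 8–2: 1; 8–4: 1; 8–6: 1/2.
All other pairs contribute 0.
Summing the contributions gives betweenness(9) = 25/3.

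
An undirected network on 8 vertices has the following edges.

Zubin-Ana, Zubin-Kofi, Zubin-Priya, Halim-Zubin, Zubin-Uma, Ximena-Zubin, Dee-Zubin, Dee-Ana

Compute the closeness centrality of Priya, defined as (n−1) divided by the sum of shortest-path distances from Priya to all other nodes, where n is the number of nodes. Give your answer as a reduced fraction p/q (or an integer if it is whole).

Distances from Priya: Ana:2, Dee:2, Halim:2, Kofi:2, Uma:2, Ximena:2, Zubin:1. Sum = 13.
n = 8, so closeness = 7/13.

7/13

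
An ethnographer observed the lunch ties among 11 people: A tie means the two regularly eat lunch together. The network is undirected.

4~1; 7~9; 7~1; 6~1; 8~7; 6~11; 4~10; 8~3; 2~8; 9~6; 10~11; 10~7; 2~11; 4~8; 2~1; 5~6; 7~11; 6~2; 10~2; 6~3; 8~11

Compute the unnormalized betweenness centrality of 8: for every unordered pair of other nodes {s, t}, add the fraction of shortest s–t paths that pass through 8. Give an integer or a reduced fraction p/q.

16/3

Pairs whose geodesics pass through 8 — 4–7: 1/3; 4–9: 1/4; 4–11: 1/2; 4–2: 1/3; 4–3: 1; 7–2: 1/4; 7–3: 1; 10–3: 4/6; 11–3: 1/2; 2–3: 1/2.
All other pairs contribute 0.
Summing the contributions gives betweenness(8) = 16/3.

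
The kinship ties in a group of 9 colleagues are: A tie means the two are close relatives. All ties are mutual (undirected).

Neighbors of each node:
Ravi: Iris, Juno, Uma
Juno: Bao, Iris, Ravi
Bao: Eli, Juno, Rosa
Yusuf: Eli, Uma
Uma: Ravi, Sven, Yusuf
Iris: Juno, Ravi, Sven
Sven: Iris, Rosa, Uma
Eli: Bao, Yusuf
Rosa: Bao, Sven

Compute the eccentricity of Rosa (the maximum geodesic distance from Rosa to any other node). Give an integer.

3

Distances from Rosa: Bao:1, Eli:2, Iris:2, Juno:2, Ravi:3, Sven:1, Uma:2, Yusuf:3.
The largest is 3 (to Yusuf and Ravi), so the eccentricity of Rosa is 3.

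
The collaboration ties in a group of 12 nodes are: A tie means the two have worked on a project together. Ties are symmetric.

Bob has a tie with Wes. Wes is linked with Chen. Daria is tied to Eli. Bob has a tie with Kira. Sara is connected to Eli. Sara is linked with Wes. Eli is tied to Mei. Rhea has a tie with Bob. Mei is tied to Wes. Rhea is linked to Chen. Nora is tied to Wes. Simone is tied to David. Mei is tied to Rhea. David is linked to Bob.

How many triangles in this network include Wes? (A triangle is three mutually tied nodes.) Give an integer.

Wes's neighbors are Bob, Chen, Mei, Nora, and Sara, but none of them are tied to each other, so no triangle contains Wes.

0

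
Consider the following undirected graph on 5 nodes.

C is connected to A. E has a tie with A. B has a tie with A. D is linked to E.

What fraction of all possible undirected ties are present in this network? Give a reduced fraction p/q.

There are 4 edges and 5 nodes, so the maximum possible is C(5,2) = 10.
Density = 4/10 = 2/5.

2/5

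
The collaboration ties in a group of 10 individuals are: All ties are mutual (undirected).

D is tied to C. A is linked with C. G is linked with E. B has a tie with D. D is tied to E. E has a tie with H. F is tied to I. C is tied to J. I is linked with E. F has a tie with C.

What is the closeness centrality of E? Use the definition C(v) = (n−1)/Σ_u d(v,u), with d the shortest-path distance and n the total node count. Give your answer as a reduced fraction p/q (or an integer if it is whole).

Distances from E: A:3, B:2, C:2, D:1, F:2, G:1, H:1, I:1, J:3. Sum = 16.
n = 10, so closeness = 9/16.

9/16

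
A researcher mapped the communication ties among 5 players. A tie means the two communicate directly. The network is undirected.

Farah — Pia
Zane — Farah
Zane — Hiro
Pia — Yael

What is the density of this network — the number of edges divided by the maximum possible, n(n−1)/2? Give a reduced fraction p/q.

There are 4 edges and 5 nodes, so the maximum possible is C(5,2) = 10.
Density = 4/10 = 2/5.

2/5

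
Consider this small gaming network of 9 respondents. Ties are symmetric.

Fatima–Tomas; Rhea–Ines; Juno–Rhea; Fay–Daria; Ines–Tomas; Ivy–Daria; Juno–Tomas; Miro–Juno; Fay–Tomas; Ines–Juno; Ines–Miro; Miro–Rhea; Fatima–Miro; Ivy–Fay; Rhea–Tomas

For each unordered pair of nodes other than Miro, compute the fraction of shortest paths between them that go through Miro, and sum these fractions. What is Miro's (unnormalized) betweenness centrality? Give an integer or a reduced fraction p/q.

Pairs whose geodesics pass through Miro — Rhea–Fatima: 1/2; Fatima–Juno: 1/2; Fatima–Ines: 1/2.
All other pairs contribute 0.
Summing the contributions gives betweenness(Miro) = 3/2.

3/2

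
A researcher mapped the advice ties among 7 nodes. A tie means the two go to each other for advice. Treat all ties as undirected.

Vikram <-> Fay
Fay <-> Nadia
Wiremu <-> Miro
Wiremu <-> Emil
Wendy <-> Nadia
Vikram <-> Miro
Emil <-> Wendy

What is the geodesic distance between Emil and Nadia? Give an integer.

One shortest route is Emil – Wendy – Nadia, which uses 2 edges, and Emil and Nadia are not directly tied, so nothing shorter exists. So d(Emil,Nadia) = 2.

2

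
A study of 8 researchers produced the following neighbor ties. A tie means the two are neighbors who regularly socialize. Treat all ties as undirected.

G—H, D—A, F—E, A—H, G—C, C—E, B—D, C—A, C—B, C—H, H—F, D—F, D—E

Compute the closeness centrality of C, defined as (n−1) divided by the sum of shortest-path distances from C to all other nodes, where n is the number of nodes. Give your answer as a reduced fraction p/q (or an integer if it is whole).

7/9

Distances from C: A:1, B:1, D:2, E:1, F:2, G:1, H:1. Sum = 9.
n = 8, so closeness = 7/9.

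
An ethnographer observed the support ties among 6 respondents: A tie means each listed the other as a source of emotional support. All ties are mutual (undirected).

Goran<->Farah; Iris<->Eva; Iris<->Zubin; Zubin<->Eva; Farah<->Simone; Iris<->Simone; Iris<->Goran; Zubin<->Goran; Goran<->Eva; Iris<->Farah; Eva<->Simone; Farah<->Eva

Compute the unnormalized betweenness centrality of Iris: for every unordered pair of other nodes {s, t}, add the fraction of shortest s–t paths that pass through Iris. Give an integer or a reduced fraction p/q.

Pairs whose geodesics pass through Iris — Zubin–Farah: 1/3; Zubin–Simone: 1/2; Simone–Goran: 1/3.
All other pairs contribute 0.
Summing the contributions gives betweenness(Iris) = 7/6.

7/6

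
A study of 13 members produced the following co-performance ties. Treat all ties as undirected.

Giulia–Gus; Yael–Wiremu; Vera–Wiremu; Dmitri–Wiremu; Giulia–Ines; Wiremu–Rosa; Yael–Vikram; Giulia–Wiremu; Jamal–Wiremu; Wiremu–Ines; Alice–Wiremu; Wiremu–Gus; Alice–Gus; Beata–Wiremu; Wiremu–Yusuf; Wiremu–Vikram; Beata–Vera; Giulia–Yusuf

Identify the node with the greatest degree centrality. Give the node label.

Degrees — Alice:2, Beata:2, Dmitri:1, Giulia:4, Gus:3, Ines:2, Jamal:1, Rosa:1, Vera:2, Vikram:2, Wiremu:12, Yael:2, Yusuf:2.
The maximum is 12, attained only by Wiremu.

Wiremu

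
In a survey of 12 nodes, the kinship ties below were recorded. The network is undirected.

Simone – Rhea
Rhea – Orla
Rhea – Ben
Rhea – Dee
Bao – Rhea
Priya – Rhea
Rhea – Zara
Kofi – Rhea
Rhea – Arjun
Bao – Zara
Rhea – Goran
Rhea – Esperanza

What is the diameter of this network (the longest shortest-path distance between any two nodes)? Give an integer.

Eccentricity of each node (its greatest distance to any other): Arjun:2, Bao:2, Ben:2, Dee:2, Esperanza:2, Goran:2, Kofi:2, Orla:2, Priya:2, Rhea:1, Simone:2, Zara:2.
The maximum eccentricity is 2, realized for instance by the pair Simone–Kofi via Simone – Rhea – Kofi. So the diameter is 2.

2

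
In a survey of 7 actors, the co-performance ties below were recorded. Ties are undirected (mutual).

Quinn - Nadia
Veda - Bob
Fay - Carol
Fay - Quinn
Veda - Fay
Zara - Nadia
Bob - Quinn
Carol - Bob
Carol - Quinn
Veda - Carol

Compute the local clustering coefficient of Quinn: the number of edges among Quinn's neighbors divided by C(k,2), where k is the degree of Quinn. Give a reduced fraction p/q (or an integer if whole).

Quinn's neighbors: Bob, Carol, Fay, and Nadia (k = 4).
Possible neighbor pairs: C(4,2) = 6. Edges among them: Bob–Carol, Carol–Fay → e = 2.
Clustering(Quinn) = 2/6 = 1/3.

1/3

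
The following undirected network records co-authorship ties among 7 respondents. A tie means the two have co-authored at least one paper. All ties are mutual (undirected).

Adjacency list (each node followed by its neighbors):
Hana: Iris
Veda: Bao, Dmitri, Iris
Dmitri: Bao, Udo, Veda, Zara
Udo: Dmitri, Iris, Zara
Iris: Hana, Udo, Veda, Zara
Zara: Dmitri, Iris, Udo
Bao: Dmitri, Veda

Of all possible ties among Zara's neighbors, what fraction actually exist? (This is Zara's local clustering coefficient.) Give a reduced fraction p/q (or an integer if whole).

2/3

Zara's neighbors: Dmitri, Iris, and Udo (k = 3).
Possible neighbor pairs: C(3,2) = 3. Edges among them: Dmitri–Udo, Iris–Udo → e = 2.
Clustering(Zara) = 2/3.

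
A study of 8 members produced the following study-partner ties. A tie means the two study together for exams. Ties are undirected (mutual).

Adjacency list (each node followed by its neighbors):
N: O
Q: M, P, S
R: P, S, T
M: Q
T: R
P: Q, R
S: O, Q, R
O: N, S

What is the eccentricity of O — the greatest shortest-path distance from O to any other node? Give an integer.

Distances from O: M:3, N:1, P:3, Q:2, R:2, S:1, T:3.
The largest is 3 (to P, M, and T), so the eccentricity of O is 3.

3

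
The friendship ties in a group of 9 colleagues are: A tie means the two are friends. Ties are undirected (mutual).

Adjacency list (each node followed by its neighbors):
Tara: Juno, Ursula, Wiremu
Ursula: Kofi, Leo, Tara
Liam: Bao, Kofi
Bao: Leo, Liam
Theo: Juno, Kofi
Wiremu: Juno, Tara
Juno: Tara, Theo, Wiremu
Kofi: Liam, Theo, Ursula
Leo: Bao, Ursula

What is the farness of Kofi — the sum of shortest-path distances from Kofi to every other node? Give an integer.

14

Distances from Kofi: Bao:2, Juno:2, Leo:2, Liam:1, Tara:2, Theo:1, Ursula:1, Wiremu:3.
Sum = 2 + 2 + 2 + 1 + 2 + 1 + 1 + 3 = 14.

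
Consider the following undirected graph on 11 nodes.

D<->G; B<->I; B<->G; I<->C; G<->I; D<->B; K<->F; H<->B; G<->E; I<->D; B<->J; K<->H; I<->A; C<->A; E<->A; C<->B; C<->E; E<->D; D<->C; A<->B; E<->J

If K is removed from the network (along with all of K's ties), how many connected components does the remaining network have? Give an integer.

2

Without K, the remaining ties split the others into: {A, B, C, D, E, G, H, I, J}; {F}.
That's 2 separate components.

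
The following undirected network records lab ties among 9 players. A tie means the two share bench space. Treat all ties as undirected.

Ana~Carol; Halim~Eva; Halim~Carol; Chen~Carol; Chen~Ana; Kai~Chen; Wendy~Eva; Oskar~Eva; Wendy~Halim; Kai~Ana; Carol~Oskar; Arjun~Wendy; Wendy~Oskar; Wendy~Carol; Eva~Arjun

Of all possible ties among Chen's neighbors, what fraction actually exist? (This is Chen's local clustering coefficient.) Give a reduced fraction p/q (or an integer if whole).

Chen's neighbors: Ana, Carol, and Kai (k = 3).
Possible neighbor pairs: C(3,2) = 3. Edges among them: Ana–Carol, Ana–Kai → e = 2.
Clustering(Chen) = 2/3.

2/3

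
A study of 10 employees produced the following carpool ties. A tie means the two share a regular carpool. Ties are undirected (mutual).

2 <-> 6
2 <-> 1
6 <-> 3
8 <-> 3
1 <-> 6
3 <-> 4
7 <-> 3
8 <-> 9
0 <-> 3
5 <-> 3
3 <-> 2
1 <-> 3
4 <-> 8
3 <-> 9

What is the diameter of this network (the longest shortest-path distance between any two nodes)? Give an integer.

2

Eccentricity of each node (its greatest distance to any other): 0:2, 1:2, 2:2, 3:1, 4:2, 5:2, 6:2, 7:2, 8:2, 9:2.
The maximum eccentricity is 2, realized for instance by the pair 1–9 via 1 – 3 – 9. So the diameter is 2.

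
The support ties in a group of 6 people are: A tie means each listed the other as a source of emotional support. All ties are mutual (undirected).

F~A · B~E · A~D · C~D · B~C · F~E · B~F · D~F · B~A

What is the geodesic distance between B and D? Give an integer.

2

One shortest route is B – F – D, which uses 2 edges, and B and D are not directly tied, so nothing shorter exists. So d(B,D) = 2.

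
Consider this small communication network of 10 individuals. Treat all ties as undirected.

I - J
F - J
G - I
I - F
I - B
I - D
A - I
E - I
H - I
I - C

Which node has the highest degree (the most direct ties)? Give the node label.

I

Degrees — A:1, B:1, C:1, D:1, E:1, F:2, G:1, H:1, I:9, J:2.
The maximum is 9, attained only by I.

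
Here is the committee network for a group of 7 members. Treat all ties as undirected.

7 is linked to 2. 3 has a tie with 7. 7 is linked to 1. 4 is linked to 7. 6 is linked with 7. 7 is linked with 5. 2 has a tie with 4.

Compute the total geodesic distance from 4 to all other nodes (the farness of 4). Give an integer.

Distances from 4: 1:2, 2:1, 3:2, 5:2, 6:2, 7:1.
Sum = 2 + 1 + 2 + 2 + 2 + 1 = 10.

10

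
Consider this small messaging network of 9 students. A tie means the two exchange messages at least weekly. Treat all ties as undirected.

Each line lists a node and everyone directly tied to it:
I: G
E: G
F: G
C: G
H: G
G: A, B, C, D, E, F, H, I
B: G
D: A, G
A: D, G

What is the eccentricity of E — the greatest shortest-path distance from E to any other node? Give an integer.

Distances from E: A:2, B:2, C:2, D:2, F:2, G:1, H:2, I:2.
The largest is 2 (to A, B, D, I, H, C, and F), so the eccentricity of E is 2.

2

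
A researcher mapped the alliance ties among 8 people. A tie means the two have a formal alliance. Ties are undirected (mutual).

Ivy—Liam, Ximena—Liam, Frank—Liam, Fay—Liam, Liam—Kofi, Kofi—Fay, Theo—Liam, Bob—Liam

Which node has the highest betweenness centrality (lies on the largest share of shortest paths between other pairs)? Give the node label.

Unnormalized betweenness of each node: Bob:0, Fay:0, Frank:0, Ivy:0, Kofi:0, Liam:20, Theo:0, Ximena:0.
Liam has the largest value, 20, making it the main broker — the node through which the most shortest paths run.

Liam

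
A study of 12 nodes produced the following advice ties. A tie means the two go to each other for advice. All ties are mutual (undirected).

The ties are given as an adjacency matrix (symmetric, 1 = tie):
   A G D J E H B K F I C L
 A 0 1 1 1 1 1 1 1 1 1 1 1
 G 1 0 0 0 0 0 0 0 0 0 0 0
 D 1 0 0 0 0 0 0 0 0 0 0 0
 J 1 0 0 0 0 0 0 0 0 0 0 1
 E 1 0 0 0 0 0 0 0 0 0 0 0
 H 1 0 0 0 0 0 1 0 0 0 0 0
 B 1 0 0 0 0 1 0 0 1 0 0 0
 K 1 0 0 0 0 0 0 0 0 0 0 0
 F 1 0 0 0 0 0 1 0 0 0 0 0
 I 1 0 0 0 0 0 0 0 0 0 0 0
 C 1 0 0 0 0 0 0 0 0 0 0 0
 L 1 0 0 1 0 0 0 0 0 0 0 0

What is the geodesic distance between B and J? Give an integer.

2

One shortest route is B – A – J, which uses 2 edges, and B and J are not directly tied, so nothing shorter exists. So d(B,J) = 2.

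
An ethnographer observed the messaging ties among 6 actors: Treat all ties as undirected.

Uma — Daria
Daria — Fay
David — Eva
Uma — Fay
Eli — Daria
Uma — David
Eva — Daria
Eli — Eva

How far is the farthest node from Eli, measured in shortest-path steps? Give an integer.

2

Distances from Eli: Daria:1, David:2, Eva:1, Fay:2, Uma:2.
The largest is 2 (to David, Uma, and Fay), so the eccentricity of Eli is 2.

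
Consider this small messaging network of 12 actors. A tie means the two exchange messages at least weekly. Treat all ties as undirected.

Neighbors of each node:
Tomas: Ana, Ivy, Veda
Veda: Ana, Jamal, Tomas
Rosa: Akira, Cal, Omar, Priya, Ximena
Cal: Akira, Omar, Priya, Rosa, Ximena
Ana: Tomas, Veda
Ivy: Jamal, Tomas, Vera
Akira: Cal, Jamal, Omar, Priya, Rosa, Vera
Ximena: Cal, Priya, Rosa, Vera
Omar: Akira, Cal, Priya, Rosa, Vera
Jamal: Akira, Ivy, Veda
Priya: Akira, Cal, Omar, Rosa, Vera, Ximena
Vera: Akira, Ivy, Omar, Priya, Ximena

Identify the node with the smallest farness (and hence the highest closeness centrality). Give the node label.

Akira

Farness (sum of distances to all others) for each node — Akira:18, Ana:32, Cal:23, Ivy:21, Jamal:20, Omar:21, Priya:20, Rosa:23, Tomas:27, Veda:26, Vera:19, Ximena:24.
The smallest farness is 18, for Akira, so Akira has the highest closeness.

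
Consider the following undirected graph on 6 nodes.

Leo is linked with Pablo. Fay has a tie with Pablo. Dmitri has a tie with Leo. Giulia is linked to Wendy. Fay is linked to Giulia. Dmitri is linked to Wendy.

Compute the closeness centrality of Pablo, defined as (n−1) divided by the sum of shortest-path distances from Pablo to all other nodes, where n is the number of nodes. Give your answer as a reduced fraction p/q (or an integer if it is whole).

5/9

Distances from Pablo: Dmitri:2, Fay:1, Giulia:2, Leo:1, Wendy:3. Sum = 9.
n = 6, so closeness = 5/9.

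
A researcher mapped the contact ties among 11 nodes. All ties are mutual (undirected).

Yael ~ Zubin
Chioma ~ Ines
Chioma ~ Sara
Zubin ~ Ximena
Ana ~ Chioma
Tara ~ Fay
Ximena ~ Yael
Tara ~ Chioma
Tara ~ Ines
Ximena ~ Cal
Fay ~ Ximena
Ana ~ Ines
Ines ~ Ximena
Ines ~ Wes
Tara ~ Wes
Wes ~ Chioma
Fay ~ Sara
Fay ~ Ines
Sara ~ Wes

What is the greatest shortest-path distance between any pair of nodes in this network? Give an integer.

3

Eccentricity of each node (its greatest distance to any other): Ana:3, Cal:3, Chioma:3, Fay:2, Ines:2, Sara:3, Tara:3, Wes:3, Ximena:2, Yael:3, Zubin:3.
The maximum eccentricity is 3, realized for instance by the pair Ana–Zubin via Ana – Ines – Ximena – Zubin. So the diameter is 3.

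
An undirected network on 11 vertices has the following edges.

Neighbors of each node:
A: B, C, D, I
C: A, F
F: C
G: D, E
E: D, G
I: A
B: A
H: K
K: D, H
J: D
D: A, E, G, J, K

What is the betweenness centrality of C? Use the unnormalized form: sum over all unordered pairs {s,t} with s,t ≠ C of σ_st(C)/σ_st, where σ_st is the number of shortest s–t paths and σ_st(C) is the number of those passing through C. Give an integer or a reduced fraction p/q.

9

Pairs whose geodesics pass through C — E–F: 1; G–F: 1; A–F: 1; D–F: 1; H–F: 1; I–F: 1; F–B: 1; F–K: 1; F–J: 1.
All other pairs contribute 0.
Summing the contributions gives betweenness(C) = 9.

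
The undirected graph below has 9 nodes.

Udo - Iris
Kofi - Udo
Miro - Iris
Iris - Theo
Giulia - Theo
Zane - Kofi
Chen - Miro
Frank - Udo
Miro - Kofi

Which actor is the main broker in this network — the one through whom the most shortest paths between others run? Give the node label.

Unnormalized betweenness of each node: Chen:0, Frank:0, Giulia:0, Iris:14, Kofi:9, Miro:10, Theo:7, Udo:10, Zane:0.
Iris has the largest value, 14, making it the main broker — the node through which the most shortest paths run.

Iris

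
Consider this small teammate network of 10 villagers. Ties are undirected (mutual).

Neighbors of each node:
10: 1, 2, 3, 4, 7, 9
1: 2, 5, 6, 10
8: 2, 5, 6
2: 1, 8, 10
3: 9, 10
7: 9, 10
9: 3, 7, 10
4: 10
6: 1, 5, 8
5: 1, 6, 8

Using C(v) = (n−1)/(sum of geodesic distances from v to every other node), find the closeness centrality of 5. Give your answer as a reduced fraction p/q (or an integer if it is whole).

9/19

Distances from 5: 1:1, 2:2, 3:3, 4:3, 6:1, 7:3, 8:1, 9:3, 10:2. Sum = 19.
n = 10, so closeness = 9/19.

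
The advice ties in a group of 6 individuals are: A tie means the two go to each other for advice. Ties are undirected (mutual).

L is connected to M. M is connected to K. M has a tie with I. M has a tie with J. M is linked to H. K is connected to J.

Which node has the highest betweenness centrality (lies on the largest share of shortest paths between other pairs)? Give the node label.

M

Unnormalized betweenness of each node: H:0, I:0, J:0, K:0, L:0, M:9.
M has the largest value, 9, making it the main broker — the node through which the most shortest paths run.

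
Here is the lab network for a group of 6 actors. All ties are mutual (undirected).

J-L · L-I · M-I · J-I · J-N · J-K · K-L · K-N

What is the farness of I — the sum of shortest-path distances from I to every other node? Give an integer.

7

Distances from I: J:1, K:2, L:1, M:1, N:2.
Sum = 1 + 2 + 1 + 1 + 2 = 7.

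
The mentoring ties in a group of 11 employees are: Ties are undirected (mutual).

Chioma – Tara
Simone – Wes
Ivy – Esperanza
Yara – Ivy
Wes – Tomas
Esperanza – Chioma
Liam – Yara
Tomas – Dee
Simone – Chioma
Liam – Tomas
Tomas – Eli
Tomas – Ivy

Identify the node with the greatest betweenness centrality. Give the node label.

Unnormalized betweenness of each node: Chioma:34/3, Dee:0, Eli:0, Esperanza:55/6, Ivy:29/2, Liam:7/3, Simone:37/6, Tara:0, Tomas:25, Wes:53/6, Yara:5/3.
Tomas has the largest value, 25, making it the main broker — the node through which the most shortest paths run.

Tomas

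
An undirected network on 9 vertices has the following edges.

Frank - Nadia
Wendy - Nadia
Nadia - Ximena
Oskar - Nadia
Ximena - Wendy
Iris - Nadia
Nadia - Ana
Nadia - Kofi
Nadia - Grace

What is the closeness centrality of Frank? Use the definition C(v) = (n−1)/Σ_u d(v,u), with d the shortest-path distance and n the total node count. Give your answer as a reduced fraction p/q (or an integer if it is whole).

Distances from Frank: Ana:2, Grace:2, Iris:2, Kofi:2, Nadia:1, Oskar:2, Wendy:2, Ximena:2. Sum = 15.
n = 9, so closeness = 8/15.

8/15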